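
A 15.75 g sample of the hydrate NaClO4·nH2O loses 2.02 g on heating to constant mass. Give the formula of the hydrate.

Mass of anhydrous NaClO4 = 15.75 − 2.02 = 13.73 g
mol H2O = 2.02 / 18.02 = 0.1121
Molar mass of NaClO4 = 122.44 g/mol → mol NaClO4 = 13.73 / 122.44 = 0.1121
n = 0.1121 / 0.1121 = 1.00 ≈ 1 → NaClO4·H2O

NaClO4·H2O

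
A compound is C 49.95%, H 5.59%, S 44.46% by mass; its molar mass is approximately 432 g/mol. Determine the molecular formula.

C18H24S6

Assume 100 g: 49.95 g C, 5.59 g H, 44.46 g S.
C: 49.95 g ÷ 12.01 g/mol = 4.159 mol
H: 5.59 g ÷ 1.008 g/mol = 5.546 mol
S: 44.46 g ÷ 32.07 g/mol = 1.386 mol
Smallest is S at 1.386 mol; normalising gives C 3.000, H 4.000, S 1.000
Ratio ≈ 3:4:1, so the empirical formula is C3H4S
Empirical-formula mass = 72.13 g/mol
n = 432 / 72.13 = 5.99 ≈ 6
Molecular formula = (C3H4S)×6 = C18H24S6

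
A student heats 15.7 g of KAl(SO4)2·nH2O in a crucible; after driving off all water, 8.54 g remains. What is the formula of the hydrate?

KAl(SO4)2·12H2O

Mass of water lost = 15.7 − 8.54 = 7.16 g → 7.16 / 18.02 = 0.3973 mol H2O
Molar mass of KAl(SO4)2 = 258.22 g/mol → mol KAl(SO4)2 = 8.54 / 258.22 = 0.03307
n = 0.3973 / 0.03307 = 12.01 ≈ 12 → KAl(SO4)2·12H2O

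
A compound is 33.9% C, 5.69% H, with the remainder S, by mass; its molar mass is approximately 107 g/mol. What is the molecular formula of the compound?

Assume 100 g: 33.9 g C, 5.69 g H, 60.41 g S.
n(C) = 33.9/12.01 = 2.823, n(H) = 5.69/1.008 = 5.645, n(S) = 60.41/32.07 = 1.884
Ratios (÷ 1.884): C 1.498, H 2.997, S 1.000
Scaling by 2: C 3.00, H 5.99, S 2.00 → C3H6S2
Empirical-formula mass = 106.22 g/mol
n = 107 / 106.22 = 1.01 ≈ 1
Molecular formula = empirical formula = C3H6S2

C3H6S2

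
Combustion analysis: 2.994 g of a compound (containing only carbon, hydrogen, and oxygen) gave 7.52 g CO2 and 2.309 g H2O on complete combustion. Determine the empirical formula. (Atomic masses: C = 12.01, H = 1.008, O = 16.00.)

mol C = 7.52 / 44.01 = 0.1709; mass C = 0.1709 × 12.01 = 2.052 g
mol H = 2 × (2.309 / 18.02) = 0.2563; mass H = 0.2563 × 1.008 = 0.2583 g
mass O = 2.994 − (2.310) = 0.6835 g → mol O = 0.04272
Divide by the smallest (0.04272 mol O): C 4.000, H 5.999, O 1.000
≈ 4:6:1 → C4H6O

C4H6O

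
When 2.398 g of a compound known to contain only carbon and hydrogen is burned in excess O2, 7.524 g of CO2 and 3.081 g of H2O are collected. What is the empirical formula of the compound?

CH2

mol C = 7.524 / 44.01 = 0.1710; mass C = 0.1710 × 12.01 = 2.053 g
mol H = 2 × (3.081 / 18.02) = 0.3420; mass H = 0.3420 × 1.008 = 0.3447 g
Ratios (÷ 0.171): C 1.000, H 2.000
Ratio ≈ 1:2, so the empirical formula is CH2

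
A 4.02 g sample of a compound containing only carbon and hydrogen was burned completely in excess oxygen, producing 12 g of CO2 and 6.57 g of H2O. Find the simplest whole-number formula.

mol C = 12 / 44.01 = 0.2727; mass C = 0.2727 × 12.01 = 3.275 g
mol H = 2 × (6.57 / 18.02) = 0.7292; mass H = 0.7292 × 1.008 = 0.7350 g
Divide by the smallest (0.2727 mol C): C 1.000, H 2.674
Scaling by 3: C 3.00, H 8.02 → C3H8

C3H8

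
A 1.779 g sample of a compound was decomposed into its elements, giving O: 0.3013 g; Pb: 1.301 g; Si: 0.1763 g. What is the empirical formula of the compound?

O3PbSi

n(O) = 0.3013/16.00 = 0.01883, n(Pb) = 1.301/207.2 = 0.006279, n(Si) = 0.1763/28.09 = 0.006276
Divide by the smallest (0.006276 mol Si): O 3.000, Pb 1.000, Si 1.000
→ O3PbSi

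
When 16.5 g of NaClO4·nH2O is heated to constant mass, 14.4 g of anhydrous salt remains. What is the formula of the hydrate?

Mass of water lost = 16.5 − 14.4 = 2.1 g → 2.1 / 18.02 = 0.1165 mol H2O
Molar mass of NaClO4 = 122.44 g/mol → mol NaClO4 = 14.4 / 122.44 = 0.1176
n = 0.1165 / 0.1176 = 0.99 ≈ 1 → NaClO4·H2O

NaClO4·H2O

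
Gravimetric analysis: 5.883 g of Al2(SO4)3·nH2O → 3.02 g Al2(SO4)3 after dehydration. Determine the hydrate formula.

Mass of water lost = 5.883 − 3.02 = 2.863 g → 2.863 / 18.02 = 0.1589 mol H2O
Molar mass of Al2(SO4)3 = 342.17 g/mol → mol Al2(SO4)3 = 3.02 / 342.17 = 0.008826
n = 0.1589 / 0.008826 = 18.00 ≈ 18 → Al2(SO4)3·18H2O

Al2(SO4)3·18H2O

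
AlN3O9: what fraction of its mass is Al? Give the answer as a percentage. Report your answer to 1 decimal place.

Molar mass = 1(26.98) + 3(14.01) + 9(16.00) = 213.010 g/mol
Mass of Al per mole = 1 × 26.98 = 26.980 g
% Al = 26.980 / 213.010 × 100 = 12.7%

12.7%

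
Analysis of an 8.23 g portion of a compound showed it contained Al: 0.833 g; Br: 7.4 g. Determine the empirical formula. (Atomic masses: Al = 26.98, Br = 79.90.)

AlBr3

Moles — Al: 0.833 / 26.98 = 0.03087 mol; Br: 7.4 / 79.90 = 0.09262 mol
Smallest is Al at 0.03087 mol; normalising gives Al 1.000, Br 3.000
≈ 1:3 → AlBr3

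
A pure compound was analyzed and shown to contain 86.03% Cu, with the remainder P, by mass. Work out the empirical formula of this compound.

Cu3P

Assume 100 g: 86.03 g Cu, 13.97 g P.
n(Cu) = 86.03/63.55 = 1.354, n(P) = 13.97/30.97 = 0.4511
Divide by the smallest (0.4511 mol P): Cu 3.001, P 1.000
Ratio ≈ 3:1, so the empirical formula is Cu3P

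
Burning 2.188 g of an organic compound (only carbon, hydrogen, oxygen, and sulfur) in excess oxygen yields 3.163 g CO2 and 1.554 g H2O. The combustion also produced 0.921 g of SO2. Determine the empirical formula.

C5H12O3S

mol C = 3.163 / 44.01 = 0.07187; mass C = 0.07187 × 12.01 = 0.8632 g
mol H = 2 × (1.554 / 18.02) = 0.1725; mass H = 0.1725 × 1.008 = 0.1739 g
mol S = 0.921 / 64.07 = 0.01437; mass S = 0.4610 g
mass O = 2.188 − (1.498) = 0.6900 g → mol O = 0.04312
Smallest is S at 0.01437 mol; normalising gives C 5.000, H 11.998, O 3.000, S 1.000
→ C5H12O3S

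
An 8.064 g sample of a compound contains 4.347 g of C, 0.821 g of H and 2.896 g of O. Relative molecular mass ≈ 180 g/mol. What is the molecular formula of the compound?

n(C) = 4.347/12.01 = 0.3619, n(H) = 0.821/1.008 = 0.8145, n(O) = 2.896/16.00 = 0.181
Divide by the smallest (0.181 mol O): C 2.000, H 4.500, O 1.000
Multiply by 2: C 4.00, H 9.00, O 2.00 → C4H9O2
Empirical-formula mass = 89.11 g/mol
n = 180 / 89.11 = 2.02 ≈ 2
Molecular formula = (C4H9O2)×2 = C8H18O4

C8H18O4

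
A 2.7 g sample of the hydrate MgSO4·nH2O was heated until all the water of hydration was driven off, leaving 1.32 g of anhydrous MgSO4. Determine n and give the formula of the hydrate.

MgSO4·7H2O

Mass of water lost = 2.7 − 1.32 = 1.38 g → 1.38 / 18.02 = 0.07658 mol H2O
Molar mass of MgSO4 = 120.38 g/mol → mol MgSO4 = 1.32 / 120.38 = 0.01097
n = 0.07658 / 0.01097 = 6.98 ≈ 7 → MgSO4·7H2O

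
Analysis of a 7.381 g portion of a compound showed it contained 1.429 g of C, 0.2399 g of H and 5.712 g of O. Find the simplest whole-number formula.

n(C) = 1.429/12.01 = 0.119, n(H) = 0.2399/1.008 = 0.238, n(O) = 5.712/16.00 = 0.357
Ratios (÷ 0.119): C 1.000, H 2.000, O 3.000
≈ 1:2:3 → CH2O3

CH2O3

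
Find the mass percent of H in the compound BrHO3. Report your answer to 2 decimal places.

Molar mass = 1(79.90) + 1(1.008) + 3(16.00) = 128.908 g/mol
Mass of H per mole = 1 × 1.008 = 1.008 g
% H = 1.008 / 128.908 × 100 = 0.78%

0.78%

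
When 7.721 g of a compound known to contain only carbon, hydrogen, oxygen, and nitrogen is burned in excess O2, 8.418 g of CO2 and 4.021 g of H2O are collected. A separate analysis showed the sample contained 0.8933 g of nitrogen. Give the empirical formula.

C3H7NO4

mol C = 8.418 / 44.01 = 0.1913; mass C = 0.1913 × 12.01 = 2.297 g
mol H = 2 × (4.021 / 18.02) = 0.4463; mass H = 0.4463 × 1.008 = 0.4499 g
mol N = 0.8933 / 14.01 = 0.06376
mass O = 7.721 − (3.640) = 4.081 g → mol O = 0.2550
Ratios (÷ 0.06376): C 3.000, H 6.999, N 1.000, O 4.000
→ C3H7NO4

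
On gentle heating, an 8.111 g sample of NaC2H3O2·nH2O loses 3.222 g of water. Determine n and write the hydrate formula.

Mass of anhydrous NaC2H3O2 = 8.111 − 3.222 = 4.889 g
mol H2O = 3.222 / 18.02 = 0.1788
Molar mass of NaC2H3O2 = 82.03 g/mol → mol NaC2H3O2 = 4.889 / 82.03 = 0.0596
n = 0.1788 / 0.0596 = 3.00 ≈ 3 → NaC2H3O2·3H2O

NaC2H3O2·3H2O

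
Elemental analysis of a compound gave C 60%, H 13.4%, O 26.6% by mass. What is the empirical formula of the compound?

Assume 100 g: 60 g C, 13.4 g H, 26.6 g O.
n(C) = 60/12.01 = 4.996, n(H) = 13.4/1.008 = 13.29, n(O) = 26.6/16.00 = 1.663
Smallest is O at 1.663 mol; normalising gives C 3.005, H 7.996, O 1.000
≈ 3:8:1 → C3H8O

C3H8O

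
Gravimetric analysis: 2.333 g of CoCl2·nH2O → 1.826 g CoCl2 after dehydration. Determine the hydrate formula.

CoCl2·2H2O

Mass of water lost = 2.333 − 1.826 = 0.507 g → 0.507 / 18.02 = 0.02814 mol H2O
Molar mass of CoCl2 = 129.83 g/mol → mol CoCl2 = 1.826 / 129.83 = 0.01406
n = 0.02814 / 0.01406 = 2.00 ≈ 2 → CoCl2·2H2O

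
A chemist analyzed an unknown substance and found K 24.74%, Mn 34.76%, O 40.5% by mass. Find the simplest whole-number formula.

KMnO4

Assume 100 g: 24.74 g K, 34.76 g Mn, 40.5 g O.
Moles — K: 24.74 / 39.10 = 0.6327 mol; Mn: 34.76 / 54.94 = 0.6327 mol; O: 40.5 / 16.00 = 2.531 mol
Ratios (÷ 0.6327): K 1.000, Mn 1.000, O 4.001
→ KMnO4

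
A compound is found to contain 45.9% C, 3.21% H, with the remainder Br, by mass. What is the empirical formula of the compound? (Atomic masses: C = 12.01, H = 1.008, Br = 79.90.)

Assume 100 g: 45.9 g C, 3.21 g H, 50.89 g Br.
n(C) = 45.9/12.01 = 3.822, n(H) = 3.21/1.008 = 3.185, n(Br) = 50.89/79.90 = 0.6369
Divide by the smallest (0.6369 mol Br): C 6.000, H 5.000, Br 1.000
Ratio ≈ 6:5:1, so the empirical formula is C6H5Br

C6H5Br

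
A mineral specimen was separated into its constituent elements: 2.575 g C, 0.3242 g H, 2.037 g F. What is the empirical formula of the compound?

C2H3F

Moles — C: 2.575 / 12.01 = 0.2144 mol; H: 0.3242 / 1.008 = 0.3216 mol; F: 2.037 / 19.00 = 0.1072 mol
Smallest is F at 0.1072 mol; normalising gives C 2.000, H 3.000, F 1.000
≈ 2:3:1 → C2H3F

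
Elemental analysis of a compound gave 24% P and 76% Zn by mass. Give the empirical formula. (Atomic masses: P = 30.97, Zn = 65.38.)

Assume 100 g: 24 g P, 76 g Zn.
P: 24 g ÷ 30.97 g/mol = 0.7749 mol
Zn: 76 g ÷ 65.38 g/mol = 1.162 mol
Ratios (÷ 0.7749): P 1.000, Zn 1.500
Scaling by 2: P 2.00, Zn 3.00 → P2Zn3

P2Zn3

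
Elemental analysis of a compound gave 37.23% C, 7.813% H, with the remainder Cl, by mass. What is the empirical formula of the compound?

Assume 100 g: 37.23 g C, 7.813 g H, 54.957 g Cl.
C: 37.23 g ÷ 12.01 g/mol = 3.1 mol
H: 7.813 g ÷ 1.008 g/mol = 7.751 mol
Cl: 54.957 g ÷ 35.45 g/mol = 1.55 mol
Ratios (÷ 1.55): C 2.000, H 5.000, Cl 1.000
≈ 2:5:1 → C2H5Cl

C2H5Cl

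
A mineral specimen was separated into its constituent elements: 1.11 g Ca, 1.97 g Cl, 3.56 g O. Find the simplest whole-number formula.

n(Ca) = 1.11/40.08 = 0.02769, n(Cl) = 1.97/35.45 = 0.05557, n(O) = 3.56/16.00 = 0.2225
Ratios (÷ 0.02769): Ca 1.000, Cl 2.007, O 8.034
≈ 1:2:8 → CaCl2O8

CaCl2O8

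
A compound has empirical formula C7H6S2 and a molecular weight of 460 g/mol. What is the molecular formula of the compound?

Empirical-formula mass = 154.26 g/mol
n = 460 / 154.26 = 2.98 ≈ 3
Molecular formula = (C7H6S2)3 = C21H18S6

C21H18S6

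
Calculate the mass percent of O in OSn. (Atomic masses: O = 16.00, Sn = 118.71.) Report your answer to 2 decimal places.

11.88%

Molar mass = 1(16.00) + 1(118.71) = 134.710 g/mol
Mass of O per mole = 1 × 16.00 = 16.000 g
% O = 16.000 / 134.710 × 100 = 11.88%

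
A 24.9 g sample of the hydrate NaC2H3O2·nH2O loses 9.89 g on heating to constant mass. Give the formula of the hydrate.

Mass of anhydrous NaC2H3O2 = 24.9 − 9.89 = 15.01 g
mol H2O = 9.89 / 18.02 = 0.5488
Molar mass of NaC2H3O2 = 82.03 g/mol → mol NaC2H3O2 = 15.01 / 82.03 = 0.183
n = 0.5488 / 0.183 = 3.00 ≈ 3 → NaC2H3O2·3H2O

NaC2H3O2·3H2O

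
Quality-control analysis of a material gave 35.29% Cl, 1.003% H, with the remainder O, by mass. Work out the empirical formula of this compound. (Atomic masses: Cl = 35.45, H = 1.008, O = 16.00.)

ClHO4

Assume 100 g: 35.29 g Cl, 1.003 g H, 63.707 g O.
n(Cl) = 35.29/35.45 = 0.9955, n(H) = 1.003/1.008 = 0.995, n(O) = 63.707/16.00 = 3.982
Smallest is H at 0.995 mol; normalising gives Cl 1.000, H 1.000, O 4.002
≈ 1:1:4 → ClHO4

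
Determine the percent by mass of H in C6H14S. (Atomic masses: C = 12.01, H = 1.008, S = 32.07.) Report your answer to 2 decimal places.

Molar mass = 6(12.01) + 14(1.008) + 1(32.07) = 118.242 g/mol
Mass of H per mole = 14 × 1.008 = 14.112 g
% H = 14.112 / 118.242 × 100 = 11.93%

11.93%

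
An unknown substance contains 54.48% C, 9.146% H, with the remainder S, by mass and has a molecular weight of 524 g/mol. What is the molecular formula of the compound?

Assume 100 g: 54.48 g C, 9.146 g H, 36.374 g S.
n(C) = 54.48/12.01 = 4.536, n(H) = 9.146/1.008 = 9.073, n(S) = 36.374/32.07 = 1.134
Smallest is S at 1.134 mol; normalising gives C 3.999, H 8.000, S 1.000
→ C4H8S
Empirical-formula mass = 88.17 g/mol
n = 524 / 88.17 = 5.94 ≈ 6
Molecular formula = (C4H8S)×6 = C24H48S6

C24H48S6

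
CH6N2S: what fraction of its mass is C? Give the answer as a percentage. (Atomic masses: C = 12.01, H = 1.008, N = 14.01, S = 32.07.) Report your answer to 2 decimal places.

Molar mass = 1(12.01) + 6(1.008) + 2(14.01) + 1(32.07) = 78.148 g/mol
Mass of C per mole = 1 × 12.01 = 12.010 g
% C = 12.010 / 78.148 × 100 = 15.37%

15.37%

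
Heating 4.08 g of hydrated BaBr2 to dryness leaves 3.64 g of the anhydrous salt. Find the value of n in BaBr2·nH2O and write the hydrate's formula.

Mass of water lost = 4.08 − 3.64 = 0.44 g → 0.44 / 18.02 = 0.02442 mol H2O
Molar mass of BaBr2 = 297.13 g/mol → mol BaBr2 = 3.64 / 297.13 = 0.01225
n = 0.02442 / 0.01225 = 1.99 ≈ 2 → BaBr2·2H2O

BaBr2·2H2O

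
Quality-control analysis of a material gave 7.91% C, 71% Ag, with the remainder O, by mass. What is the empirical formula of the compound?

Assume 100 g: 7.91 g C, 71 g Ag, 21.09 g O.
n(C) = 7.91/12.01 = 0.6586, n(Ag) = 71/107.87 = 0.6582, n(O) = 21.09/16.00 = 1.318
Smallest is Ag at 0.6582 mol; normalising gives C 1.001, Ag 1.000, O 2.003
Ratio ≈ 1:1:2, so the empirical formula is CAgO2

CAgO2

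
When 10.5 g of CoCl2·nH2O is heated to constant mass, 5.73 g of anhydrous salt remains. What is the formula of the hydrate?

CoCl2·6H2O

Mass of water lost = 10.5 − 5.73 = 4.77 g → 4.77 / 18.02 = 0.2647 mol H2O
Molar mass of CoCl2 = 129.83 g/mol → mol CoCl2 = 5.73 / 129.83 = 0.04413
n = 0.2647 / 0.04413 = 6.00 ≈ 6 → CoCl2·6H2O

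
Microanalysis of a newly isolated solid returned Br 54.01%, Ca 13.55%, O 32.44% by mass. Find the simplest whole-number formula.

Assume 100 g: 54.01 g Br, 13.55 g Ca, 32.44 g O.
Moles — Br: 54.01 / 79.90 = 0.676 mol; Ca: 13.55 / 40.08 = 0.3381 mol; O: 32.44 / 16.00 = 2.027 mol
Ratios (÷ 0.3381): Br 1.999, Ca 1.000, O 5.997
Ratio ≈ 2:1:6, so the empirical formula is Br2CaO6

Br2CaO6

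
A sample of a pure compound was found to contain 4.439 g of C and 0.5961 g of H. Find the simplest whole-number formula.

C5H8

C: 4.439 g ÷ 12.01 g/mol = 0.3696 mol
H: 0.5961 g ÷ 1.008 g/mol = 0.5914 mol
Smallest is C at 0.3696 mol; normalising gives C 1.000, H 1.600
Multiply by 5: C 5.00, H 8.00 → C5H8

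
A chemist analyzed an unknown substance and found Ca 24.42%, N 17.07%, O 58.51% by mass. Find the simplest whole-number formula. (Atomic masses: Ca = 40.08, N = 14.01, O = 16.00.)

CaN2O6

Assume 100 g: 24.42 g Ca, 17.07 g N, 58.51 g O.
Moles — Ca: 24.42 / 40.08 = 0.6093 mol; N: 17.07 / 14.01 = 1.218 mol; O: 58.51 / 16.00 = 3.657 mol
Smallest is Ca at 0.6093 mol; normalising gives Ca 1.000, N 2.000, O 6.002
≈ 1:2:6 → CaN2O6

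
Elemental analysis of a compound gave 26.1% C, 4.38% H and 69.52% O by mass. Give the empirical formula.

Assume 100 g: 26.1 g C, 4.38 g H, 69.52 g O.
Moles — C: 26.1 / 12.01 = 2.173 mol; H: 4.38 / 1.008 = 4.345 mol; O: 69.52 / 16.00 = 4.345 mol
Smallest is C at 2.173 mol; normalising gives C 1.000, H 1.999, O 1.999
≈ 1:2:2 → CH2O2

CH2O2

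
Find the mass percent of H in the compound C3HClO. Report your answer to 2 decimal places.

1.14%

Molar mass = 3(12.01) + 1(1.008) + 1(35.45) + 1(16.00) = 88.488 g/mol
Mass of H per mole = 1 × 1.008 = 1.008 g
% H = 1.008 / 88.488 × 100 = 1.14%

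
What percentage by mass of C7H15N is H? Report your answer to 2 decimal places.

13.36%

Molar mass = 7(12.01) + 15(1.008) + 1(14.01) = 113.200 g/mol
Mass of H per mole = 15 × 1.008 = 15.120 g
% H = 15.120 / 113.200 × 100 = 13.36%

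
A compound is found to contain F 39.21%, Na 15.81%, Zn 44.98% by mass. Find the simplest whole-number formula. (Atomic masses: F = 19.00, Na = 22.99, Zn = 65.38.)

F3NaZn

Assume 100 g: 39.21 g F, 15.81 g Na, 44.98 g Zn.
n(F) = 39.21/19.00 = 2.064, n(Na) = 15.81/22.99 = 0.6877, n(Zn) = 44.98/65.38 = 0.688
Ratios (÷ 0.6877): F 3.001, Na 1.000, Zn 1.000
≈ 3:1:1 → F3NaZn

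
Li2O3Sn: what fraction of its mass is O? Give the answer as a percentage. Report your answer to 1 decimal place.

26.6%

Molar mass = 2(6.94) + 3(16.00) + 1(118.71) = 180.590 g/mol
Mass of O per mole = 3 × 16.00 = 48.000 g
% O = 48.000 / 180.590 × 100 = 26.6%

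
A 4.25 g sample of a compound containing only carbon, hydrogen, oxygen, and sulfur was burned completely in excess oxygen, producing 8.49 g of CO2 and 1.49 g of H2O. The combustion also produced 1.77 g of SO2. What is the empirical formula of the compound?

C7H6O2S

mol C = 8.49 / 44.01 = 0.1929; mass C = 0.1929 × 12.01 = 2.317 g
mol H = 2 × (1.49 / 18.02) = 0.1654; mass H = 0.1654 × 1.008 = 0.1667 g
mol S = 1.77 / 64.07 = 0.02763; mass S = 0.8860 g
mass O = 4.25 − (3.370) = 0.8805 g → mol O = 0.05503
Ratios (÷ 0.02763): C 6.983, H 5.986, O 1.992, S 1.000
Ratio ≈ 7:6:2:1, so the empirical formula is C7H6O2S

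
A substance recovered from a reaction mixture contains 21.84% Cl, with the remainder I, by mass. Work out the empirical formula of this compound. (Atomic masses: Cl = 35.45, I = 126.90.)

ClI

Assume 100 g: 21.84 g Cl, 78.16 g I.
n(Cl) = 21.84/35.45 = 0.6161, n(I) = 78.16/126.90 = 0.6159
Ratios (÷ 0.6159): Cl 1.000, I 1.000
≈ 1:1 → ClI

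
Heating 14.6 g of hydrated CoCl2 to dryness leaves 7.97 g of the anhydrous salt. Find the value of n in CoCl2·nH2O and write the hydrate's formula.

Mass of water lost = 14.6 − 7.97 = 6.63 g → 6.63 / 18.02 = 0.3679 mol H2O
Molar mass of CoCl2 = 129.83 g/mol → mol CoCl2 = 7.97 / 129.83 = 0.06139
n = 0.3679 / 0.06139 = 5.99 ≈ 6 → CoCl2·6H2O

CoCl2·6H2O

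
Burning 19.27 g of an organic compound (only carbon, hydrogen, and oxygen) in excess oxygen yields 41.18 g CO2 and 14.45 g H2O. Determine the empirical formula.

mol C = 41.18 / 44.01 = 0.9357; mass C = 0.9357 × 12.01 = 11.24 g
mol H = 2 × (14.45 / 18.02) = 1.604; mass H = 1.604 × 1.008 = 1.617 g
mass O = 19.27 − (12.85) = 6.416 g → mol O = 0.4010
Divide by the smallest (0.401 mol O): C 2.334, H 4.000, O 1.000
×3: C 7.00, H 12.00, O 3.00 → C7H12O3

C7H12O3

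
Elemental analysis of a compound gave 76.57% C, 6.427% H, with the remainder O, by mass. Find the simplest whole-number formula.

C6H6O

Assume 100 g: 76.57 g C, 6.427 g H, 17.003 g O.
n(C) = 76.57/12.01 = 6.376, n(H) = 6.427/1.008 = 6.376, n(O) = 17.003/16.00 = 1.063
Ratios (÷ 1.063): C 5.999, H 6.000, O 1.000
Ratio ≈ 6:6:1, so the empirical formula is C6H6O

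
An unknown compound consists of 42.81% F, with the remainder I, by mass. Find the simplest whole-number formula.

Assume 100 g: 42.81 g F, 57.19 g I.
F: 42.81 g ÷ 19.00 g/mol = 2.253 mol
I: 57.19 g ÷ 126.90 g/mol = 0.4507 mol
Divide by the smallest (0.4507 mol I): F 5.000, I 1.000
≈ 5:1 → F5I

F5I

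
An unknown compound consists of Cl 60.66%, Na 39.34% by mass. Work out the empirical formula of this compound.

ClNa

Assume 100 g: 60.66 g Cl, 39.34 g Na.
Cl: 60.66 g ÷ 35.45 g/mol = 1.711 mol
Na: 39.34 g ÷ 22.99 g/mol = 1.711 mol
Smallest is Cl at 1.711 mol; normalising gives Cl 1.000, Na 1.000
→ ClNa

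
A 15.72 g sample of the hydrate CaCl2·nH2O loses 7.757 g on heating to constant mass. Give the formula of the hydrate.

Mass of anhydrous CaCl2 = 15.72 − 7.757 = 7.963 g
mol H2O = 7.757 / 18.02 = 0.4305
Molar mass of CaCl2 = 110.98 g/mol → mol CaCl2 = 7.963 / 110.98 = 0.07175
n = 0.4305 / 0.07175 = 6.00 ≈ 6 → CaCl2·6H2O

CaCl2·6H2O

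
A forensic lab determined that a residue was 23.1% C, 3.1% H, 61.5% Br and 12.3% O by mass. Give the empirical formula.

Assume 100 g: 23.1 g C, 3.1 g H, 61.5 g Br, 12.3 g O.
C: 23.1 g ÷ 12.01 g/mol = 1.923 mol
H: 3.1 g ÷ 1.008 g/mol = 3.075 mol
Br: 61.5 g ÷ 79.90 g/mol = 0.7697 mol
O: 12.3 g ÷ 16.00 g/mol = 0.7688 mol
Ratios (÷ 0.7688): C 2.502, H 4.001, Br 1.001, O 1.000
×2: C 5.00, H 8.00, Br 2.00, O 2.00 → C5H8Br2O2

C5H8Br2O2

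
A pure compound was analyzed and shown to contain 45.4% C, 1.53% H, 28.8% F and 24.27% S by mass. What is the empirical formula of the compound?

C5H2F2S

Assume 100 g: 45.4 g C, 1.53 g H, 28.8 g F, 24.27 g S.
n(C) = 45.4/12.01 = 3.78, n(H) = 1.53/1.008 = 1.518, n(F) = 28.8/19.00 = 1.516, n(S) = 24.27/32.07 = 0.7568
Divide by the smallest (0.7568 mol S): C 4.995, H 2.006, F 2.003, S 1.000
Ratio ≈ 5:2:2:1, so the empirical formula is C5H2F2S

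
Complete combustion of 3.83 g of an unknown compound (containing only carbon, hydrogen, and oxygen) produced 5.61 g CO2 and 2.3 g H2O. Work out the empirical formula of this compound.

mol C = 5.61 / 44.01 = 0.1275; mass C = 0.1275 × 12.01 = 1.531 g
mol H = 2 × (2.3 / 18.02) = 0.2553; mass H = 0.2553 × 1.008 = 0.2573 g
mass O = 3.83 − (1.788) = 2.042 g → mol O = 0.1276
Ratios (÷ 0.1275): C 1.000, H 2.003, O 1.001
→ CH2O

CH2O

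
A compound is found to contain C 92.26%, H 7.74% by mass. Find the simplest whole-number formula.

Assume 100 g: 92.26 g C, 7.74 g H.
C: 92.26 g ÷ 12.01 g/mol = 7.682 mol
H: 7.74 g ÷ 1.008 g/mol = 7.679 mol
Ratios (÷ 7.679): C 1.000, H 1.000
Ratio ≈ 1:1, so the empirical formula is CH

CH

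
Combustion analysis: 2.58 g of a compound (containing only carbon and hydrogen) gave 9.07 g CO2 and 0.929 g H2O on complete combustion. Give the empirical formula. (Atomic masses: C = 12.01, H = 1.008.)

mol C = 9.07 / 44.01 = 0.2061; mass C = 0.2061 × 12.01 = 2.475 g
mol H = 2 × (0.929 / 18.02) = 0.1031; mass H = 0.1031 × 1.008 = 0.1039 g
Divide by the smallest (0.1031 mol H): C 1.999, H 1.000
Ratio ≈ 2:1, so the empirical formula is C2H

C2H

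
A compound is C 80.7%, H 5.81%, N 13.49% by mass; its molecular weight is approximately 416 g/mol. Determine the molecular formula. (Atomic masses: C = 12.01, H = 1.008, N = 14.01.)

C28H24N4

Assume 100 g: 80.7 g C, 5.81 g H, 13.49 g N.
C: 80.7 g ÷ 12.01 g/mol = 6.719 mol
H: 5.81 g ÷ 1.008 g/mol = 5.764 mol
N: 13.49 g ÷ 14.01 g/mol = 0.9629 mol
Ratios (÷ 0.9629): C 6.978, H 5.986, N 1.000
→ C7H6N
Empirical-formula mass = 104.13 g/mol
n = 416 / 104.13 = 4.00 ≈ 4
Molecular formula = (C7H6N)×4 = C28H24N4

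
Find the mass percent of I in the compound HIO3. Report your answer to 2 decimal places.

72.14%

Molar mass = 1(1.008) + 1(126.90) + 3(16.00) = 175.908 g/mol
Mass of I per mole = 1 × 126.90 = 126.900 g
% I = 126.900 / 175.908 × 100 = 72.14%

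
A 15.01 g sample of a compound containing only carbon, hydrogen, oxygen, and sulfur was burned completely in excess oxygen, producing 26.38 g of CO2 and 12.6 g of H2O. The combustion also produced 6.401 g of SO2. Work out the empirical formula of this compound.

C6H14O2S

mol C = 26.38 / 44.01 = 0.5994; mass C = 0.5994 × 12.01 = 7.199 g
mol H = 2 × (12.6 / 18.02) = 1.398; mass H = 1.398 × 1.008 = 1.410 g
mol S = 6.401 / 64.07 = 0.09991; mass S = 3.204 g
mass O = 15.01 − (11.81) = 3.197 g → mol O = 0.1998
Smallest is S at 0.09991 mol; normalising gives C 6.000, H 13.998, O 2.000, S 1.000
→ C6H14O2S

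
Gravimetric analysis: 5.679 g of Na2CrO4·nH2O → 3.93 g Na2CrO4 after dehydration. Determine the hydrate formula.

Mass of water lost = 5.679 − 3.93 = 1.749 g → 1.749 / 18.02 = 0.09706 mol H2O
Molar mass of Na2CrO4 = 161.98 g/mol → mol Na2CrO4 = 3.93 / 161.98 = 0.02426
n = 0.09706 / 0.02426 = 4.00 ≈ 4 → Na2CrO4·4H2O

Na2CrO4·4H2O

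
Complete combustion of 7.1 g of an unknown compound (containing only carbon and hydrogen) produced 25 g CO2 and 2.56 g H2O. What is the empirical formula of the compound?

C2H

mol C = 25 / 44.01 = 0.5681; mass C = 0.5681 × 12.01 = 6.822 g
mol H = 2 × (2.56 / 18.02) = 0.2841; mass H = 0.2841 × 1.008 = 0.2864 g
Ratios (÷ 0.2841): C 1.999, H 1.000
≈ 2:1 → C2H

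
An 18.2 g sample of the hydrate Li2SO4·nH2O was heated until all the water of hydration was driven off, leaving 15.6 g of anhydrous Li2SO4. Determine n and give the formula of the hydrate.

Li2SO4·H2O

Mass of water lost = 18.2 − 15.6 = 2.6 g → 2.6 / 18.02 = 0.1443 mol H2O
Molar mass of Li2SO4 = 109.95 g/mol → mol Li2SO4 = 15.6 / 109.95 = 0.1419
n = 0.1443 / 0.1419 = 1.02 ≈ 1 → Li2SO4·H2O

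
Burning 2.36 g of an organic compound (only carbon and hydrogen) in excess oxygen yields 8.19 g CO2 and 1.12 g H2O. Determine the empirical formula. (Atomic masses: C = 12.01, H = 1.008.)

C3H2

mol C = 8.19 / 44.01 = 0.1861; mass C = 0.1861 × 12.01 = 2.235 g
mol H = 2 × (1.12 / 18.02) = 0.1243; mass H = 0.1243 × 1.008 = 0.1253 g
Ratios (÷ 0.1243): C 1.497, H 1.000
Scaling by 2: C 2.99, H 2.00 → C3H2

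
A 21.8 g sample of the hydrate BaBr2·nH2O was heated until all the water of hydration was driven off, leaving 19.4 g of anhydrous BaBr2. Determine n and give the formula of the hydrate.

Mass of water lost = 21.8 − 19.4 = 2.4 g → 2.4 / 18.02 = 0.1332 mol H2O
Molar mass of BaBr2 = 297.13 g/mol → mol BaBr2 = 19.4 / 297.13 = 0.06529
n = 0.1332 / 0.06529 = 2.04 ≈ 2 → BaBr2·2H2O

BaBr2·2H2O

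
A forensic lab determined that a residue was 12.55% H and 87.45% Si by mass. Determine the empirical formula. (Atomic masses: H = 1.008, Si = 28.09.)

H4Si

Assume 100 g: 12.55 g H, 87.45 g Si.
Moles — H: 12.55 / 1.008 = 12.45 mol; Si: 87.45 / 28.09 = 3.113 mol
Smallest is Si at 3.113 mol; normalising gives H 3.999, Si 1.000
Ratio ≈ 4:1, so the empirical formula is H4Si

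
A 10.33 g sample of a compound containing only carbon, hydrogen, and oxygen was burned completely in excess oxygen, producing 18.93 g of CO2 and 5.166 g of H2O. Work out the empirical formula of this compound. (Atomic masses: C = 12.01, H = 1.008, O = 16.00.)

mol C = 18.93 / 44.01 = 0.4301; mass C = 0.4301 × 12.01 = 5.166 g
mol H = 2 × (5.166 / 18.02) = 0.5734; mass H = 0.5734 × 1.008 = 0.5779 g
mass O = 10.33 − (5.744) = 4.586 g → mol O = 0.2866
Smallest is O at 0.2866 mol; normalising gives C 1.501, H 2.000, O 1.000
×2: C 3.00, H 4.00, O 2.00 → C3H4O2

C3H4O2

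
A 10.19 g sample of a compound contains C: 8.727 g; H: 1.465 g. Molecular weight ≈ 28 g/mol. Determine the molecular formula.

Moles — C: 8.727 / 12.01 = 0.7266 mol; H: 1.465 / 1.008 = 1.453 mol
Smallest is C at 0.7266 mol; normalising gives C 1.000, H 2.000
≈ 1:2 → CH2
Empirical-formula mass = 14.03 g/mol
n = 28 / 14.03 = 2.00 ≈ 2
Molecular formula = (CH2)×2 = C2H4

C2H4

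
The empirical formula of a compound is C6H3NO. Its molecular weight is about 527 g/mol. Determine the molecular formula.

C30H15N5O5

Empirical-formula mass = 105.09 g/mol
n = 527 / 105.09 = 5.01 ≈ 5
Molecular formula = (C6H3NO)5 = C30H15N5O5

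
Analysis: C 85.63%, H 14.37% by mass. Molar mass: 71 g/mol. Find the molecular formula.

Assume 100 g: 85.63 g C, 14.37 g H.
n(C) = 85.63/12.01 = 7.13, n(H) = 14.37/1.008 = 14.26
Divide by the smallest (7.13 mol C): C 1.000, H 1.999
≈ 1:2 → CH2
Empirical-formula mass = 14.03 g/mol
n = 71 / 14.03 = 5.06 ≈ 5
Molecular formula = (CH2)×5 = C5H10

C5H10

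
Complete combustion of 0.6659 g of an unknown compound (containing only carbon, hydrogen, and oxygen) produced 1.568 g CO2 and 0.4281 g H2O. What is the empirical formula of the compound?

C3H4O

mol C = 1.568 / 44.01 = 0.03563; mass C = 0.03563 × 12.01 = 0.4279 g
mol H = 2 × (0.4281 / 18.02) = 0.04751; mass H = 0.04751 × 1.008 = 0.04789 g
mass O = 0.6659 − (0.4758) = 0.1901 g → mol O = 0.01188
Divide by the smallest (0.01188 mol O): C 2.999, H 3.999, O 1.000
Ratio ≈ 3:4:1, so the empirical formula is C3H4O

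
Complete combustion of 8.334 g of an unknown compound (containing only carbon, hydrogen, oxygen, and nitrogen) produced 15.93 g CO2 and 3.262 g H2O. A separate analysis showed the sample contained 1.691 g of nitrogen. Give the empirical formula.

mol C = 15.93 / 44.01 = 0.3620; mass C = 0.3620 × 12.01 = 4.347 g
mol H = 2 × (3.262 / 18.02) = 0.3620; mass H = 0.3620 × 1.008 = 0.3649 g
mol N = 1.691 / 14.01 = 0.1207
mass O = 8.334 − (6.403) = 1.931 g → mol O = 0.1207
Smallest is O at 0.1207 mol; normalising gives C 2.999, H 3.000, N 1.000, O 1.000
Ratio ≈ 3:3:1:1, so the empirical formula is C3H3NO

C3H3NO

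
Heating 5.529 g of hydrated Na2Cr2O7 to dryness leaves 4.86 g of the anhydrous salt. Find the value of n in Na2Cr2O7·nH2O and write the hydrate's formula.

Mass of water lost = 5.529 − 4.86 = 0.669 g → 0.669 / 18.02 = 0.03713 mol H2O
Molar mass of Na2Cr2O7 = 261.98 g/mol → mol Na2Cr2O7 = 4.86 / 261.98 = 0.01855
n = 0.03713 / 0.01855 = 2.00 ≈ 2 → Na2Cr2O7·2H2O

Na2Cr2O7·2H2O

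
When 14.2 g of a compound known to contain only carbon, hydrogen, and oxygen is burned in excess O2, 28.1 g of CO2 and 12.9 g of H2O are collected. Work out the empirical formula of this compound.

mol C = 28.1 / 44.01 = 0.6385; mass C = 0.6385 × 12.01 = 7.668 g
mol H = 2 × (12.9 / 18.02) = 1.432; mass H = 1.432 × 1.008 = 1.443 g
mass O = 14.2 − (9.111) = 5.089 g → mol O = 0.3180
Divide by the smallest (0.318 mol O): C 2.008, H 4.502, O 1.000
×2: C 4.02, H 9.00, O 2.00 → C4H9O2

C4H9O2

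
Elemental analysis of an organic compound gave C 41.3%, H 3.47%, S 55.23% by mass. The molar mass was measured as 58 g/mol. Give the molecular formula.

Assume 100 g: 41.3 g C, 3.47 g H, 55.23 g S.
Moles — C: 41.3 / 12.01 = 3.439 mol; H: 3.47 / 1.008 = 3.442 mol; S: 55.23 / 32.07 = 1.722 mol
Ratios (÷ 1.722): C 1.997, H 1.999, S 1.000
→ C2H2S
Empirical-formula mass = 58.11 g/mol
n = 58 / 58.11 = 1.00 ≈ 1
Molecular formula = empirical formula = C2H2S

C2H2S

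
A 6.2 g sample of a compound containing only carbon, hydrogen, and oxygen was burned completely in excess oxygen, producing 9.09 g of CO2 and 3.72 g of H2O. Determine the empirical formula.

mol C = 9.09 / 44.01 = 0.2065; mass C = 0.2065 × 12.01 = 2.481 g
mol H = 2 × (3.72 / 18.02) = 0.4129; mass H = 0.4129 × 1.008 = 0.4162 g
mass O = 6.2 − (2.897) = 3.303 g → mol O = 0.2065
Ratios (÷ 0.2065): C 1.000, H 2.000, O 1.000
Ratio ≈ 1:2:1, so the empirical formula is CH2O

CH2O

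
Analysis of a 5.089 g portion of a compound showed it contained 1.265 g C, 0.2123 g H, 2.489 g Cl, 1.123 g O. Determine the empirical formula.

C: 1.265 g ÷ 12.01 g/mol = 0.1053 mol
H: 0.2123 g ÷ 1.008 g/mol = 0.2106 mol
Cl: 2.489 g ÷ 35.45 g/mol = 0.07021 mol
O: 1.123 g ÷ 16.00 g/mol = 0.07019 mol
Ratios (÷ 0.07019): C 1.501, H 3.001, Cl 1.000, O 1.000
Multiply by 2: C 3.00, H 6.00, Cl 2.00, O 2.00 → C3H6Cl2O2

C3H6Cl2O2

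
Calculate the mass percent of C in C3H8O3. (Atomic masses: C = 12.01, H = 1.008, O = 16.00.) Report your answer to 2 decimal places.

Molar mass = 3(12.01) + 8(1.008) + 3(16.00) = 92.094 g/mol
Mass of C per mole = 3 × 12.01 = 36.030 g
% C = 36.030 / 92.094 × 100 = 39.12%

39.12%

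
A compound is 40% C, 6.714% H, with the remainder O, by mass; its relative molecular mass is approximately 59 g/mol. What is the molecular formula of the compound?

Assume 100 g: 40 g C, 6.714 g H, 53.286 g O.
Moles — C: 40 / 12.01 = 3.331 mol; H: 6.714 / 1.008 = 6.661 mol; O: 53.286 / 16.00 = 3.33 mol
Smallest is O at 3.33 mol; normalising gives C 1.000, H 2.000, O 1.000
→ CH2O
Empirical-formula mass = 30.03 g/mol
n = 59 / 30.03 = 1.96 ≈ 2
Molecular formula = (CH2O)×2 = C2H4O2

C2H4O2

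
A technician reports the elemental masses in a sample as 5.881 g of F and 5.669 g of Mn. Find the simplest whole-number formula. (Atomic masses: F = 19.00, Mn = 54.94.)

F3Mn

F: 5.881 g ÷ 19.00 g/mol = 0.3095 mol
Mn: 5.669 g ÷ 54.94 g/mol = 0.1032 mol
Ratios (÷ 0.1032): F 3.000, Mn 1.000
→ F3Mn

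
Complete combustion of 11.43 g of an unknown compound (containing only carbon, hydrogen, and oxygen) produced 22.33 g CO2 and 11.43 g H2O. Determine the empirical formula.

mol C = 22.33 / 44.01 = 0.5074; mass C = 0.5074 × 12.01 = 6.094 g
mol H = 2 × (11.43 / 18.02) = 1.269; mass H = 1.269 × 1.008 = 1.279 g
mass O = 11.43 − (7.372) = 4.058 g → mol O = 0.2536
Ratios (÷ 0.2536): C 2.001, H 5.002, O 1.000
Ratio ≈ 2:5:1, so the empirical formula is C2H5O

C2H5O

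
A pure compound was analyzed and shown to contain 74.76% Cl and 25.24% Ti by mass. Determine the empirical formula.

Assume 100 g: 74.76 g Cl, 25.24 g Ti.
Moles — Cl: 74.76 / 35.45 = 2.109 mol; Ti: 25.24 / 47.87 = 0.5273 mol
Smallest is Ti at 0.5273 mol; normalising gives Cl 4.000, Ti 1.000
≈ 4:1 → Cl4Ti

Cl4Ti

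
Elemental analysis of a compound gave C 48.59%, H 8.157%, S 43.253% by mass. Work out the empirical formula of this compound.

C3H6S

Assume 100 g: 48.59 g C, 8.157 g H, 43.253 g S.
n(C) = 48.59/12.01 = 4.046, n(H) = 8.157/1.008 = 8.092, n(S) = 43.253/32.07 = 1.349
Divide by the smallest (1.349 mol S): C 3.000, H 6.000, S 1.000
Ratio ≈ 3:6:1, so the empirical formula is C3H6S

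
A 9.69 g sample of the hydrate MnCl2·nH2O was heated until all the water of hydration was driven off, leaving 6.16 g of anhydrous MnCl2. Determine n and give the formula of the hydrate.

Mass of water lost = 9.69 − 6.16 = 3.53 g → 3.53 / 18.02 = 0.1959 mol H2O
Molar mass of MnCl2 = 125.84 g/mol → mol MnCl2 = 6.16 / 125.84 = 0.04895
n = 0.1959 / 0.04895 = 4.00 ≈ 4 → MnCl2·4H2O

MnCl2·4H2O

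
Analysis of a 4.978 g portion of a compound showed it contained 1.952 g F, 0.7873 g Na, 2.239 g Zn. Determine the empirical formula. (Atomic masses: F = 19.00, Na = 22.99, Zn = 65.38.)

Moles — F: 1.952 / 19.00 = 0.1027 mol; Na: 0.7873 / 22.99 = 0.03425 mol; Zn: 2.239 / 65.38 = 0.03425 mol
Ratios (÷ 0.03425): F 3.000, Na 1.000, Zn 1.000
≈ 3:1:1 → F3NaZn

F3NaZn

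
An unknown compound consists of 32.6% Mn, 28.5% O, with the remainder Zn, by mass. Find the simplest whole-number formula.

Assume 100 g: 32.6 g Mn, 28.5 g O, 38.9 g Zn.
n(Mn) = 32.6/54.94 = 0.5934, n(O) = 28.5/16.00 = 1.781, n(Zn) = 38.9/65.38 = 0.595
Smallest is Mn at 0.5934 mol; normalising gives Mn 1.000, O 3.002, Zn 1.003
→ MnO3Zn

MnO3Zn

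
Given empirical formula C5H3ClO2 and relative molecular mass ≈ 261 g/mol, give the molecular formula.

Empirical-formula mass = 130.52 g/mol
n = 261 / 130.52 = 2.00 ≈ 2
Molecular formula = (C5H3ClO2)2 = C10H6Cl2O4

C10H6Cl2O4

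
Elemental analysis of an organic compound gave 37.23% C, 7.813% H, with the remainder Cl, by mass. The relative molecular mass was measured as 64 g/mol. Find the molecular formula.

C2H5Cl

Assume 100 g: 37.23 g C, 7.813 g H, 54.957 g Cl.
Moles — C: 37.23 / 12.01 = 3.1 mol; H: 7.813 / 1.008 = 7.751 mol; Cl: 54.957 / 35.45 = 1.55 mol
Smallest is Cl at 1.55 mol; normalising gives C 2.000, H 5.000, Cl 1.000
Ratio ≈ 2:5:1, so the empirical formula is C2H5Cl
Empirical-formula mass = 64.51 g/mol
n = 64 / 64.51 = 0.99 ≈ 1
Molecular formula = empirical formula = C2H5Cl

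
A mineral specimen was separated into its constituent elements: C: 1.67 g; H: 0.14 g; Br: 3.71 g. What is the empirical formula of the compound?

C3H3Br

n(C) = 1.67/12.01 = 0.1391, n(H) = 0.14/1.008 = 0.1389, n(Br) = 3.71/79.90 = 0.04643
Ratios (÷ 0.04643): C 2.995, H 2.991, Br 1.000
→ C3H3Br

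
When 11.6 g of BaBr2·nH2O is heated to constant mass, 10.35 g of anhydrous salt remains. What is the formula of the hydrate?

Mass of water lost = 11.6 − 10.35 = 1.25 g → 1.25 / 18.02 = 0.06937 mol H2O
Molar mass of BaBr2 = 297.13 g/mol → mol BaBr2 = 10.35 / 297.13 = 0.03483
n = 0.06937 / 0.03483 = 1.99 ≈ 2 → BaBr2·2H2O

BaBr2·2H2O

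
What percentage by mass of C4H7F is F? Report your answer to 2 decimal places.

25.64%

Molar mass = 4(12.01) + 7(1.008) + 1(19.00) = 74.096 g/mol
Mass of F per mole = 1 × 19.00 = 19.000 g
% F = 19.000 / 74.096 × 100 = 25.64%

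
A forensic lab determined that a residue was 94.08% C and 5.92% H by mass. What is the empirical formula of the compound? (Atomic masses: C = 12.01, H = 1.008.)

Assume 100 g: 94.08 g C, 5.92 g H.
Moles — C: 94.08 / 12.01 = 7.833 mol; H: 5.92 / 1.008 = 5.873 mol
Ratios (÷ 5.873): C 1.334, H 1.000
×3: C 4.00, H 3.00 → C4H3

C4H3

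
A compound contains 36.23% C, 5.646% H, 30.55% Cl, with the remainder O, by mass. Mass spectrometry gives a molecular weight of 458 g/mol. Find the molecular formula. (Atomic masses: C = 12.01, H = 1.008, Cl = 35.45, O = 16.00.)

Assume 100 g: 36.23 g C, 5.646 g H, 30.55 g Cl, 27.574 g O.
Moles — C: 36.23 / 12.01 = 3.017 mol; H: 5.646 / 1.008 = 5.601 mol; Cl: 30.55 / 35.45 = 0.8618 mol; O: 27.574 / 16.00 = 1.723 mol
Divide by the smallest (0.8618 mol Cl): C 3.501, H 6.500, Cl 1.000, O 2.000
Multiply by 2: C 7.00, H 13.00, Cl 2.00, O 4.00 → C7H13Cl2O4
Empirical-formula mass = 232.07 g/mol
n = 458 / 232.07 = 1.97 ≈ 2
Molecular formula = (C7H13Cl2O4)×2 = C14H26Cl4O8

C14H26Cl4O8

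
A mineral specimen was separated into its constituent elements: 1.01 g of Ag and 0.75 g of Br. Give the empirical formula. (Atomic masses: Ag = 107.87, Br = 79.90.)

Moles — Ag: 1.01 / 107.87 = 0.009363 mol; Br: 0.75 / 79.90 = 0.009387 mol
Ratios (÷ 0.009363): Ag 1.000, Br 1.003
→ AgBr

AgBr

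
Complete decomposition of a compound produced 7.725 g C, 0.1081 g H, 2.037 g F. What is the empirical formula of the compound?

C6HF

C: 7.725 g ÷ 12.01 g/mol = 0.6432 mol
H: 0.1081 g ÷ 1.008 g/mol = 0.1072 mol
F: 2.037 g ÷ 19.00 g/mol = 0.1072 mol
Ratios (÷ 0.1072): C 6.000, H 1.000, F 1.000
Ratio ≈ 6:1:1, so the empirical formula is C6HF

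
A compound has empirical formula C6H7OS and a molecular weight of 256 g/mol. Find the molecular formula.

Empirical-formula mass = 127.19 g/mol
n = 256 / 127.19 = 2.01 ≈ 2
Molecular formula = (C6H7OS)2 = C12H14O2S2

C12H14O2S2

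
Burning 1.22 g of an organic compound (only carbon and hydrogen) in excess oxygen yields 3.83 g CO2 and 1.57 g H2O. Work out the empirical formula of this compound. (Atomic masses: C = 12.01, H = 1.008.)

CH2

mol C = 3.83 / 44.01 = 0.08703; mass C = 0.08703 × 12.01 = 1.045 g
mol H = 2 × (1.57 / 18.02) = 0.1743; mass H = 0.1743 × 1.008 = 0.1756 g
Ratios (÷ 0.08703): C 1.000, H 2.002
→ CH2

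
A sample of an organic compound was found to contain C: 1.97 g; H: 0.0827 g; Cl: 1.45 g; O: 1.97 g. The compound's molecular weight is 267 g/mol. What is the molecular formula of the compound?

C8H4Cl2O6

n(C) = 1.97/12.01 = 0.164, n(H) = 0.0827/1.008 = 0.08204, n(Cl) = 1.45/35.45 = 0.0409, n(O) = 1.97/16.00 = 0.1231
Ratios (÷ 0.0409): C 4.010, H 2.006, Cl 1.000, O 3.010
≈ 4:2:1:3 → C4H2ClO3
Empirical-formula mass = 133.51 g/mol
n = 267 / 133.51 = 2.00 ≈ 2
Molecular formula = (C4H2ClO3)×2 = C8H4Cl2O6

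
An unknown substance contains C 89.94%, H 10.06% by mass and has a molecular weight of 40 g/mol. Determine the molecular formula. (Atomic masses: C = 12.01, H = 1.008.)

C3H4

Assume 100 g: 89.94 g C, 10.06 g H.
n(C) = 89.94/12.01 = 7.489, n(H) = 10.06/1.008 = 9.98
Smallest is C at 7.489 mol; normalising gives C 1.000, H 1.333
×3: C 3.00, H 4.00 → C3H4
Empirical-formula mass = 40.06 g/mol
n = 40 / 40.06 = 1.00 ≈ 1
Molecular formula = empirical formula = C3H4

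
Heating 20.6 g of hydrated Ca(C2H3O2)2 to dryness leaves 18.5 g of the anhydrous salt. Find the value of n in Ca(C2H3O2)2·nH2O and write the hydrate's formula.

Mass of water lost = 20.6 − 18.5 = 2.1 g → 2.1 / 18.02 = 0.1165 mol H2O
Molar mass of Ca(C2H3O2)2 = 158.17 g/mol → mol Ca(C2H3O2)2 = 18.5 / 158.17 = 0.117
n = 0.1165 / 0.117 = 1.00 ≈ 1 → Ca(C2H3O2)2·H2O

Ca(C2H3O2)2·H2O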